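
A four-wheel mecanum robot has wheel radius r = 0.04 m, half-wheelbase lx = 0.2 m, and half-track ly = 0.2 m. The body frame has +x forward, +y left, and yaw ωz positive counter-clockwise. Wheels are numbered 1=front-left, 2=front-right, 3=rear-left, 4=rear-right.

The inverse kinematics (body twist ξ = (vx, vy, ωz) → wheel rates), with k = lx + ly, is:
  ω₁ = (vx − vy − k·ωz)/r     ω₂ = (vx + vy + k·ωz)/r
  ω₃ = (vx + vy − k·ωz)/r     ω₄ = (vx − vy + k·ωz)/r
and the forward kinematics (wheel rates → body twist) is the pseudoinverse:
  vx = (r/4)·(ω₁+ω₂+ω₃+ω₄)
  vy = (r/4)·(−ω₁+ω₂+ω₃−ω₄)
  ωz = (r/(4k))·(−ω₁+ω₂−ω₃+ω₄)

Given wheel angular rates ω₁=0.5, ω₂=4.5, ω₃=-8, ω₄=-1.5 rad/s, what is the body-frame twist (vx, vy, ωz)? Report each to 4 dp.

(-0.0450, -0.0250, 0.2625)

k = lx + ly = 0.2 + 0.2 = 0.4000
ω₁+ω₂+ω₃+ω₄ = -4.5000  →  vx = (0.04/4)·-4.5000 = -0.0450
−ω₁+ω₂+ω₃−ω₄ = -2.5000  →  vy = (0.04/4)·-2.5000 = -0.0250
−ω₁+ω₂−ω₃+ω₄ = 10.5000  →  ωz = (0.04/1.6000)·10.5000 = 0.2625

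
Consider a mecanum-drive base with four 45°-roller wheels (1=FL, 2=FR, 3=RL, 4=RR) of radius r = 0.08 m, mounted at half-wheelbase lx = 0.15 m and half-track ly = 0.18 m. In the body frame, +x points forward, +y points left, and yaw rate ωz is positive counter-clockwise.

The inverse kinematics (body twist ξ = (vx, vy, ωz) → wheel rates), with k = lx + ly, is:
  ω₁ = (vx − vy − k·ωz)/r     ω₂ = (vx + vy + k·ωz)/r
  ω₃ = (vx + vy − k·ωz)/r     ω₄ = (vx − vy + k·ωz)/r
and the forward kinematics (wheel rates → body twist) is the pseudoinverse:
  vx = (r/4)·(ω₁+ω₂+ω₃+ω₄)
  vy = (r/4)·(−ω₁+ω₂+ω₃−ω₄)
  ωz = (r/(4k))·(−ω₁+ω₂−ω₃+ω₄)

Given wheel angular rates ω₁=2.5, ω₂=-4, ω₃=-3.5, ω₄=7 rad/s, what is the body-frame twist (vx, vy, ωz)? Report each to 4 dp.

(0.0400, -0.3400, 0.2424)

k = lx + ly = 0.15 + 0.18 = 0.3300
ω₁+ω₂+ω₃+ω₄ = 2.0000  →  vx = (0.08/4)·2.0000 = 0.0400
−ω₁+ω₂+ω₃−ω₄ = -17.0000  →  vy = (0.08/4)·-17.0000 = -0.3400
−ω₁+ω₂−ω₃+ω₄ = 4.0000  →  ωz = (0.08/1.3200)·4.0000 = 0.2424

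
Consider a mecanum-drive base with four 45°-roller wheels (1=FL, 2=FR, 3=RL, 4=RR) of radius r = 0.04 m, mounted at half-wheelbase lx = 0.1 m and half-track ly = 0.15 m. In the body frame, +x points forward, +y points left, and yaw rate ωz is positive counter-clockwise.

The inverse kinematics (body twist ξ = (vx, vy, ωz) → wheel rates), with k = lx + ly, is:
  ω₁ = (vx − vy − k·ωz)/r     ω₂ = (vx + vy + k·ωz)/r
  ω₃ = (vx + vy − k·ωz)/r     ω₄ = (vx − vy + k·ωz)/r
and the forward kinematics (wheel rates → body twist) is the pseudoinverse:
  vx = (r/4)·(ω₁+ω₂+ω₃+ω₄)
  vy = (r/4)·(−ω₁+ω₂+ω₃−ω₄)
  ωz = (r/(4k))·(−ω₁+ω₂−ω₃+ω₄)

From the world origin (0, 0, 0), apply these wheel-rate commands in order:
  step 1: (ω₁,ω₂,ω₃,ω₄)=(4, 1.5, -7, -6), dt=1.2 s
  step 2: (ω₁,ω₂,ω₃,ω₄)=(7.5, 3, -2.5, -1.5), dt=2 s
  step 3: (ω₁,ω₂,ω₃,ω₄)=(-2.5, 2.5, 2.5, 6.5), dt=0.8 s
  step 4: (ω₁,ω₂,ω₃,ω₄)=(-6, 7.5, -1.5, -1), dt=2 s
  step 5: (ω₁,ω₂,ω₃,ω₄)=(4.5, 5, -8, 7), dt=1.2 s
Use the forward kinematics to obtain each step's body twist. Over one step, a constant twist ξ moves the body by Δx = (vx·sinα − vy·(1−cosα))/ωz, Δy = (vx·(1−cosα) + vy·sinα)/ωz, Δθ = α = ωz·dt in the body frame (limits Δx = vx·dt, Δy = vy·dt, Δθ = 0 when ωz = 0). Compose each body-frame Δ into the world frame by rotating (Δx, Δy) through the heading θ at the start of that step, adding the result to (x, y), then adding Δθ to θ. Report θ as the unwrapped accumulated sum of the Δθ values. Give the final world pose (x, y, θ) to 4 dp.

(0.1324, 0.1021, 1.8000)

step 1: ξ=(vx,vy,ωz)=(-0.0750, -0.0350, -0.0600), dt=1.2 → body Δ=(-0.0914, -0.0387, -0.0720) → world pose (-0.0914, -0.0387, -0.0720)
step 2: ξ=(vx,vy,ωz)=(0.0650, -0.0550, -0.1400), dt=2.0 → body Δ=(0.1130, -0.1266, -0.2800) → world pose (0.0122, -0.1732, -0.3520)
step 3: ξ=(vx,vy,ωz)=(0.0900, 0.0100, 0.3600), dt=0.8 → body Δ=(0.0699, 0.0182, 0.2880) → world pose (0.0840, -0.1802, -0.0640)
step 4: ξ=(vx,vy,ωz)=(-0.0100, 0.1300, 0.5600), dt=2.0 → body Δ=(-0.1471, 0.1989, 1.1200) → world pose (-0.0500, 0.0277, 1.0560)
step 5: ξ=(vx,vy,ωz)=(0.0850, -0.1450, 0.6200), dt=1.2 → body Δ=(0.1546, -0.1222, 0.7440) → world pose (0.1324, 0.1021, 1.8000)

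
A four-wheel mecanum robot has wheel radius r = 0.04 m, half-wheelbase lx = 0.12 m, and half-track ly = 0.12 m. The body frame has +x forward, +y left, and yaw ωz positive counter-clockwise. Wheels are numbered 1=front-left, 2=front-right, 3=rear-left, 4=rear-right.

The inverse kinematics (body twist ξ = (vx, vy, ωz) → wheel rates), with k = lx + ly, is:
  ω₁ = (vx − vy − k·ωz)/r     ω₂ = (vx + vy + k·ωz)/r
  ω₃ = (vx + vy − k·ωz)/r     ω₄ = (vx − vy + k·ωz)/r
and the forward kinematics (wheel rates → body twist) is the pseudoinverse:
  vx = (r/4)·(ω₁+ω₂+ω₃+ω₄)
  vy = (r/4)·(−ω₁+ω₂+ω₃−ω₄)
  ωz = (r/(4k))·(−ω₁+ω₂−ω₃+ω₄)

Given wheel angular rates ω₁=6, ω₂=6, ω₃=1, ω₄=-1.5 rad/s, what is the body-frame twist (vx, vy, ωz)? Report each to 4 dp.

k = lx + ly = 0.12 + 0.12 = 0.2400
ω₁+ω₂+ω₃+ω₄ = 11.5000  →  vx = (0.04/4)·11.5000 = 0.1150
−ω₁+ω₂+ω₃−ω₄ = 2.5000  →  vy = (0.04/4)·2.5000 = 0.0250
−ω₁+ω₂−ω₃+ω₄ = -2.5000  →  ωz = (0.04/0.9600)·-2.5000 = -0.1042

(0.1150, 0.0250, -0.1042)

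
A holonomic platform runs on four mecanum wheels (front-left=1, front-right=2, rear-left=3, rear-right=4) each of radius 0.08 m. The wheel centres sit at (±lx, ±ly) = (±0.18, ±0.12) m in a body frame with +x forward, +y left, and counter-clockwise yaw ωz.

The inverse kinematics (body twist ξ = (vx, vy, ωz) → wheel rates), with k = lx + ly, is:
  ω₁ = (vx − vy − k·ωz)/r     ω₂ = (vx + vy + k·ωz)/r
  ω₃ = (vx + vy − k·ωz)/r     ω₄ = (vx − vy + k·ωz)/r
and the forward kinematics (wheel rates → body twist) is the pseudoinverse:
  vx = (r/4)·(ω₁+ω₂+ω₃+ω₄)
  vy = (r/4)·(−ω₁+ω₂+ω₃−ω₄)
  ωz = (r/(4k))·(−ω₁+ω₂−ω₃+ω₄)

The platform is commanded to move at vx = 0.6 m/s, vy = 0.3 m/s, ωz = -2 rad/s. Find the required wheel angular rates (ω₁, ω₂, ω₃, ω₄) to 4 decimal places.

(11.2500, 3.7500, 18.7500, -3.7500)

k = lx + ly = 0.18 + 0.12 = 0.3000;  k·ωz = 0.3000·-2 = -0.6000
ω₁ (FL) = (vx − vy − k·ωz)/r = 0.9000/0.08 = 11.2500
ω₂ (FR) = (vx + vy + k·ωz)/r = 0.3000/0.08 = 3.7500
ω₃ (RL) = (vx + vy − k·ωz)/r = 1.5000/0.08 = 18.7500
ω₄ (RR) = (vx − vy + k·ωz)/r = -0.3000/0.08 = -3.7500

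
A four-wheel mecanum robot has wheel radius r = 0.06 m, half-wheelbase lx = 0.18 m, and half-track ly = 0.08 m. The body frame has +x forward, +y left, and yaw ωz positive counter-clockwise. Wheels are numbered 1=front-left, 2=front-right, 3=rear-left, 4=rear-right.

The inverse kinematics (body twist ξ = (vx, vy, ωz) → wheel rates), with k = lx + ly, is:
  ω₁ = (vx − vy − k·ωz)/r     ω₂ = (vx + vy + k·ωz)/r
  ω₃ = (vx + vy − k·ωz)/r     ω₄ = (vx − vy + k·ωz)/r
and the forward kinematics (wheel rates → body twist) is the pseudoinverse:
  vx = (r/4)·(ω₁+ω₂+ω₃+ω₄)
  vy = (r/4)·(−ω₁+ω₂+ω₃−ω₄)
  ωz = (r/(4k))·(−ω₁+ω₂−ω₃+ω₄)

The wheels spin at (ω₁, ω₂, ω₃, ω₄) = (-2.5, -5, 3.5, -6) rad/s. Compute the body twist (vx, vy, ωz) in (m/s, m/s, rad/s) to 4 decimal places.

(-0.1500, 0.1050, -0.6923)

k = lx + ly = 0.18 + 0.08 = 0.2600
ω₁+ω₂+ω₃+ω₄ = -10.0000  →  vx = (0.06/4)·-10.0000 = -0.1500
−ω₁+ω₂+ω₃−ω₄ = 7.0000  →  vy = (0.06/4)·7.0000 = 0.1050
−ω₁+ω₂−ω₃+ω₄ = -12.0000  →  ωz = (0.06/1.0400)·-12.0000 = -0.6923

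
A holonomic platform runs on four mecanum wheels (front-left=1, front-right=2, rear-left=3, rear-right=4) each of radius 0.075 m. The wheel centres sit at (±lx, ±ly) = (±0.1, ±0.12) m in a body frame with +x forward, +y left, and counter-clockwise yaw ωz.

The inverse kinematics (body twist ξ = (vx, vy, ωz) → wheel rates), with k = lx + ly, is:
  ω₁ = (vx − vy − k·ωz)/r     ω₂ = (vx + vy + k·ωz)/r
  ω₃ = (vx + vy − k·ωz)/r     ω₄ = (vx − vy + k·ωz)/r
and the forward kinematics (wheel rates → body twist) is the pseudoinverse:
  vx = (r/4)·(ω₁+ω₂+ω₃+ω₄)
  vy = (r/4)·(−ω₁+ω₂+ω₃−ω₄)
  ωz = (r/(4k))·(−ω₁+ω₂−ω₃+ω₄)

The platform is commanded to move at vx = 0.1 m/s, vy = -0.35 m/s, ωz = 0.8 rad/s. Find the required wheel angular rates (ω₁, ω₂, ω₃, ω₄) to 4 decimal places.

k = lx + ly = 0.1 + 0.12 = 0.2200;  k·ωz = 0.2200·0.8 = 0.1760
ω₁ (FL) = (vx − vy − k·ωz)/r = 0.2740/0.075 = 3.6533
ω₂ (FR) = (vx + vy + k·ωz)/r = -0.0740/0.075 = -0.9867
ω₃ (RL) = (vx + vy − k·ωz)/r = -0.4260/0.075 = -5.6800
ω₄ (RR) = (vx − vy + k·ωz)/r = 0.6260/0.075 = 8.3467

(3.6533, -0.9867, -5.6800, 8.3467)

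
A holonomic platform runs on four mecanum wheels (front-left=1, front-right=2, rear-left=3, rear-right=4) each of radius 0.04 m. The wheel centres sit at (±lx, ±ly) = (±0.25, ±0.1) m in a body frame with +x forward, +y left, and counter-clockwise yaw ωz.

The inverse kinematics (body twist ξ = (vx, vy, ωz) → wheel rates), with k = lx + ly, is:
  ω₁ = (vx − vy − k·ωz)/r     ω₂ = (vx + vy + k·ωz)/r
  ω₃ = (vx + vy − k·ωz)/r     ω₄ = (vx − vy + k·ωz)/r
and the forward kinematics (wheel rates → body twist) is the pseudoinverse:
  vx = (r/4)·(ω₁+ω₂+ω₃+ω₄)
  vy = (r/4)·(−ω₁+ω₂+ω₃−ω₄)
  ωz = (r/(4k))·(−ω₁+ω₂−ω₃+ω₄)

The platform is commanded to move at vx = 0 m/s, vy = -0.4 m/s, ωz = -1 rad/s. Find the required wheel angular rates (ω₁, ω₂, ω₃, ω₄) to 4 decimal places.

(18.7500, -18.7500, -1.2500, 1.2500)

k = lx + ly = 0.25 + 0.1 = 0.3500;  k·ωz = 0.3500·-1 = -0.3500
ω₁ (FL) = (vx − vy − k·ωz)/r = 0.7500/0.04 = 18.7500
ω₂ (FR) = (vx + vy + k·ωz)/r = -0.7500/0.04 = -18.7500
ω₃ (RL) = (vx + vy − k·ωz)/r = -0.0500/0.04 = -1.2500
ω₄ (RR) = (vx − vy + k·ωz)/r = 0.0500/0.04 = 1.2500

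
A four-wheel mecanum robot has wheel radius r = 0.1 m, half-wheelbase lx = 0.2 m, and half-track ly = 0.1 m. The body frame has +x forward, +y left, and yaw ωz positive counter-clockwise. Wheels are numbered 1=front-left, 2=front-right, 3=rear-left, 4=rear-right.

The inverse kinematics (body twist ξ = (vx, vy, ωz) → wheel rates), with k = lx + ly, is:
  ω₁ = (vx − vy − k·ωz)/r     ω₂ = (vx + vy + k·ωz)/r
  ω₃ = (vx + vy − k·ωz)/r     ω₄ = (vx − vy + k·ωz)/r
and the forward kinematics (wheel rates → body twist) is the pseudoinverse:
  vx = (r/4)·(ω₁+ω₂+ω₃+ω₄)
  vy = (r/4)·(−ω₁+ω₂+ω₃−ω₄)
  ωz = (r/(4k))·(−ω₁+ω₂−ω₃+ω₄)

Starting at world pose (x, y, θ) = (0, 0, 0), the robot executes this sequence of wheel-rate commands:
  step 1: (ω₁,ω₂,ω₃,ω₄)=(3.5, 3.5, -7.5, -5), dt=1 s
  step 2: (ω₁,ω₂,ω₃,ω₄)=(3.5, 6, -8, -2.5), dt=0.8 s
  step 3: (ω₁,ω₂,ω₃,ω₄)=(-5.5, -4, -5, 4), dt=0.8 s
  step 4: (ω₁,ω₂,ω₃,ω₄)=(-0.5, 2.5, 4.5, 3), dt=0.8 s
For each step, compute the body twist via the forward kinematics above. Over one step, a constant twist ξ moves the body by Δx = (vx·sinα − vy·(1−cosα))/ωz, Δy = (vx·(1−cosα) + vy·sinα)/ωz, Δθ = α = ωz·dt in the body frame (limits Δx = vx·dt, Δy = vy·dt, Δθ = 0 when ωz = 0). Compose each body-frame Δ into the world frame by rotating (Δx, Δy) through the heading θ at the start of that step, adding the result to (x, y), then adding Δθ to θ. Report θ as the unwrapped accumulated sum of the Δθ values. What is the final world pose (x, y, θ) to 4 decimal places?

step 1: ξ=(vx,vy,ωz)=(-0.1375, -0.0625, 0.2083), dt=1.0 → body Δ=(-0.1300, -0.0763, 0.2083) → world pose (-0.1300, -0.0763, 0.2083)
step 2: ξ=(vx,vy,ωz)=(-0.0250, -0.0750, 0.6667), dt=0.8 → body Δ=(-0.0034, -0.0624, 0.5333) → world pose (-0.1205, -0.1381, 0.7417)
step 3: ξ=(vx,vy,ωz)=(-0.2625, -0.1875, 0.8750), dt=0.8 → body Δ=(-0.1429, -0.2086, 0.7000) → world pose (-0.0849, -0.3884, 1.4417)
step 4: ξ=(vx,vy,ωz)=(0.2375, 0.1125, 0.1250), dt=0.8 → body Δ=(0.1852, 0.0993, 0.1000) → world pose (-0.1596, -0.1920, 1.5417)

(-0.1596, -0.1920, 1.5417)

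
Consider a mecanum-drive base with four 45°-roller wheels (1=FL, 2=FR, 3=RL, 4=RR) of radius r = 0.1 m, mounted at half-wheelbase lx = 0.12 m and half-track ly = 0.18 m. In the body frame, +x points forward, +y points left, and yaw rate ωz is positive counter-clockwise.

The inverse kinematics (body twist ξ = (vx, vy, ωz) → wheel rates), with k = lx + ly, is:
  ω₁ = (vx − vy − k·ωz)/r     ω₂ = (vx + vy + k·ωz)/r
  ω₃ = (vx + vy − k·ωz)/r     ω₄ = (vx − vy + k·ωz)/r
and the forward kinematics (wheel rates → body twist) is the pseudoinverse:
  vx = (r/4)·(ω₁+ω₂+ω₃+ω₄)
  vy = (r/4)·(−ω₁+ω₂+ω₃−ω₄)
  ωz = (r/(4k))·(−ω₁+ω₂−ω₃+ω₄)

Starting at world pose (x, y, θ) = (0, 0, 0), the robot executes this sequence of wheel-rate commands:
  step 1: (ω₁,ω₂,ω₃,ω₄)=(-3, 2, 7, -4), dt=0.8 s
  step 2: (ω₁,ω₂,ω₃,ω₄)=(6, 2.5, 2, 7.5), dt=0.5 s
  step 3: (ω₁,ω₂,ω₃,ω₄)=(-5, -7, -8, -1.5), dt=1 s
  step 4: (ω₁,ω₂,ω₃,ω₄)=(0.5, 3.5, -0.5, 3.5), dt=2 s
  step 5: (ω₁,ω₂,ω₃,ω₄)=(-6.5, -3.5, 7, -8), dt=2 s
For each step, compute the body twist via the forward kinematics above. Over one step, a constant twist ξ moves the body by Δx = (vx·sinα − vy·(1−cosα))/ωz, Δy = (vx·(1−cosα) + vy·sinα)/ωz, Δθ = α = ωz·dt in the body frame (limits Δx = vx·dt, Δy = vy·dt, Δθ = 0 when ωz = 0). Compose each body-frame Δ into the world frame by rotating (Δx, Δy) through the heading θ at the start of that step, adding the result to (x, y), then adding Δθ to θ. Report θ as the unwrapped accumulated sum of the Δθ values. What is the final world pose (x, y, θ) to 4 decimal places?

step 1: ξ=(vx,vy,ωz)=(0.0500, 0.4000, -0.5000), dt=0.8 → body Δ=(0.1021, 0.3036, -0.4000) → world pose (0.1021, 0.3036, -0.4000)
step 2: ξ=(vx,vy,ωz)=(0.4500, -0.2250, 0.1667), dt=0.5 → body Δ=(0.2294, -0.1030, 0.0833) → world pose (0.2733, 0.1194, -0.3167)
step 3: ξ=(vx,vy,ωz)=(-0.5375, -0.2125, 0.3750), dt=1.0 → body Δ=(-0.4856, -0.3072, 0.3750) → world pose (-0.2838, -0.0212, 0.0583)
step 4: ξ=(vx,vy,ωz)=(0.1750, -0.0250, 0.5833), dt=2.0 → body Δ=(0.3018, 0.1426, 1.1667) → world pose (0.0092, 0.1387, 1.2250)
step 5: ξ=(vx,vy,ωz)=(-0.2750, 0.4500, -1.0000), dt=2.0 → body Δ=(0.3872, 0.7986, -2.0000) → world pose (-0.6109, 0.7737, -0.7750)

(-0.6109, 0.7737, -0.7750)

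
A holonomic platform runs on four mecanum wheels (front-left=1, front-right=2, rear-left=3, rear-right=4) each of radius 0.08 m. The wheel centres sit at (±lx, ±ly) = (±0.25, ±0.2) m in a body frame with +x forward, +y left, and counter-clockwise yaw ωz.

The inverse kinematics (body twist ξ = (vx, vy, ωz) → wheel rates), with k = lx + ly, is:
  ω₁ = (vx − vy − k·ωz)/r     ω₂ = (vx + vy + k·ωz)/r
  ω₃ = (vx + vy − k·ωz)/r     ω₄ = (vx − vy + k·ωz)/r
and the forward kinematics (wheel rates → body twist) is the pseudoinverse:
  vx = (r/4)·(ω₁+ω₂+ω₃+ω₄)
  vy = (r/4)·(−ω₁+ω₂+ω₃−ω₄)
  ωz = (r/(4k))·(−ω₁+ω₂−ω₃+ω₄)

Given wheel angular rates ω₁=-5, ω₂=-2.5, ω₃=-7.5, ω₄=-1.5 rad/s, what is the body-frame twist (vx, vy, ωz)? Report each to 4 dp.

(-0.3300, -0.0700, 0.3778)

k = lx + ly = 0.25 + 0.2 = 0.4500
ω₁+ω₂+ω₃+ω₄ = -16.5000  →  vx = (0.08/4)·-16.5000 = -0.3300
−ω₁+ω₂+ω₃−ω₄ = -3.5000  →  vy = (0.08/4)·-3.5000 = -0.0700
−ω₁+ω₂−ω₃+ω₄ = 8.5000  →  ωz = (0.08/1.8000)·8.5000 = 0.3778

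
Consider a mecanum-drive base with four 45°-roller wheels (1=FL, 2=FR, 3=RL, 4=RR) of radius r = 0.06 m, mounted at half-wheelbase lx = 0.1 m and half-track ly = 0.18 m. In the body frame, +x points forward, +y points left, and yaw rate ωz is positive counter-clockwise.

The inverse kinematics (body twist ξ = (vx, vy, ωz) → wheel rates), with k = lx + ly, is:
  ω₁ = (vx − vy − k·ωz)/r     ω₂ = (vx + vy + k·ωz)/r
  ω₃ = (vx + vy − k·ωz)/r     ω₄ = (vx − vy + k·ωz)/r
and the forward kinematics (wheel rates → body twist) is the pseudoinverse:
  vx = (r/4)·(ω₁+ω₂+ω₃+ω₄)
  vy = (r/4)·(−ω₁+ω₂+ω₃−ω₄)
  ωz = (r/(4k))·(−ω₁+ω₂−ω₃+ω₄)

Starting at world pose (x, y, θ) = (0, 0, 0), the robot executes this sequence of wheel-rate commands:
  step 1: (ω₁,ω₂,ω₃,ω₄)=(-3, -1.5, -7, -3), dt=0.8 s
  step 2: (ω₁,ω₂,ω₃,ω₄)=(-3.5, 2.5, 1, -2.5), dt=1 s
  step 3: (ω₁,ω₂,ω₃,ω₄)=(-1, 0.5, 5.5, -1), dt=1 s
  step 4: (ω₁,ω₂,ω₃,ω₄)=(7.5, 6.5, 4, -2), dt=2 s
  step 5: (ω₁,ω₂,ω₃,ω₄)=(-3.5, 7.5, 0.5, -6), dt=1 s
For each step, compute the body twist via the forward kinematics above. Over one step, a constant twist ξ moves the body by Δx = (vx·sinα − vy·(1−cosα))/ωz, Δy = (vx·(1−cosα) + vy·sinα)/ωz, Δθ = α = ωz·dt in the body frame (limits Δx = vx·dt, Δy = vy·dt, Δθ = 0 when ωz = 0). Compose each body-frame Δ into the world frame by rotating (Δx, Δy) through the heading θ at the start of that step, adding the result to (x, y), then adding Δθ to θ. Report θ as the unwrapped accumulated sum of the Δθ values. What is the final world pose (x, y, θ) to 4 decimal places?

(0.3866, 0.4570, -0.4071)

step 1: ξ=(vx,vy,ωz)=(-0.2175, -0.0375, 0.2946), dt=0.8 → body Δ=(-0.1689, -0.0501, 0.2357) → world pose (-0.1689, -0.0501, 0.2357)
step 2: ξ=(vx,vy,ωz)=(-0.0375, 0.1425, 0.1339), dt=1.0 → body Δ=(-0.0469, 0.1396, 0.1339) → world pose (-0.2471, 0.0746, 0.3696)
step 3: ξ=(vx,vy,ωz)=(0.0600, 0.1200, -0.2679), dt=1.0 → body Δ=(0.0753, 0.1106, -0.2679) → world pose (-0.2169, 0.2049, 0.1018)
step 4: ξ=(vx,vy,ωz)=(0.2400, 0.0750, -0.3750), dt=2.0 → body Δ=(0.4899, -0.0354, -0.7500) → world pose (0.2741, 0.2195, -0.6482)
step 5: ξ=(vx,vy,ωz)=(-0.0225, 0.2625, 0.2411), dt=1.0 → body Δ=(-0.0538, 0.2573, 0.2411) → world pose (0.3866, 0.4570, -0.4071)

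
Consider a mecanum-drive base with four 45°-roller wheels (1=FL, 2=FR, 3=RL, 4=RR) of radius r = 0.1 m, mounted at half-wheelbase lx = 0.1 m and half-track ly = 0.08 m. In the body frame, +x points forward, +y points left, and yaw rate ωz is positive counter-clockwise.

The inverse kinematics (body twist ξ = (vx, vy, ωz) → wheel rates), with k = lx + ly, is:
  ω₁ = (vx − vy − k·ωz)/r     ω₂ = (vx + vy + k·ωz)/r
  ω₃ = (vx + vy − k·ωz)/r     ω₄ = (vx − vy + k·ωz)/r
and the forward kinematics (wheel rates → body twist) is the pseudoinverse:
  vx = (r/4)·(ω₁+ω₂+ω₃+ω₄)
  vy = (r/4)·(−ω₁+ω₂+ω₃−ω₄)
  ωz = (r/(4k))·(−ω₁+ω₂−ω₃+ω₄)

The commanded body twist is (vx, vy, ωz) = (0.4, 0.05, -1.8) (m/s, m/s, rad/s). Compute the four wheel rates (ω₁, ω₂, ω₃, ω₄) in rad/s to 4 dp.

k = lx + ly = 0.1 + 0.08 = 0.1800;  k·ωz = 0.1800·-1.8 = -0.3240
ω₁ (FL) = (vx − vy − k·ωz)/r = 0.6740/0.1 = 6.7400
ω₂ (FR) = (vx + vy + k·ωz)/r = 0.1260/0.1 = 1.2600
ω₃ (RL) = (vx + vy − k·ωz)/r = 0.7740/0.1 = 7.7400
ω₄ (RR) = (vx − vy + k·ωz)/r = 0.0260/0.1 = 0.2600

(6.7400, 1.2600, 7.7400, 0.2600)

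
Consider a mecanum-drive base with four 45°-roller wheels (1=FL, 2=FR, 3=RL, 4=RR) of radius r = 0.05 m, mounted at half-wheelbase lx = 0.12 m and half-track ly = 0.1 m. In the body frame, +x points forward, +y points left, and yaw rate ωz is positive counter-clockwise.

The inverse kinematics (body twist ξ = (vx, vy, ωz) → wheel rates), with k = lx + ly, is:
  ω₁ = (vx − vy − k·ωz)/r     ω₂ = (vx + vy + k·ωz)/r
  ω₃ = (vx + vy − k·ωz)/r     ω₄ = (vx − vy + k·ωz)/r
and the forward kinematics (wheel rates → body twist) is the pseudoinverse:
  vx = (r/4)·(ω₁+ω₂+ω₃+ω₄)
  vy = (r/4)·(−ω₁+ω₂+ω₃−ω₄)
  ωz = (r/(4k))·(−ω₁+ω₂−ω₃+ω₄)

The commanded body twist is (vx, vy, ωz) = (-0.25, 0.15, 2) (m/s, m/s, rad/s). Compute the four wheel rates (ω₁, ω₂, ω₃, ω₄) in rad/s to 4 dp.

k = lx + ly = 0.12 + 0.1 = 0.2200;  k·ωz = 0.2200·2 = 0.4400
ω₁ (FL) = (vx − vy − k·ωz)/r = -0.8400/0.05 = -16.8000
ω₂ (FR) = (vx + vy + k·ωz)/r = 0.3400/0.05 = 6.8000
ω₃ (RL) = (vx + vy − k·ωz)/r = -0.5400/0.05 = -10.8000
ω₄ (RR) = (vx − vy + k·ωz)/r = 0.0400/0.05 = 0.8000

(-16.8000, 6.8000, -10.8000, 0.8000)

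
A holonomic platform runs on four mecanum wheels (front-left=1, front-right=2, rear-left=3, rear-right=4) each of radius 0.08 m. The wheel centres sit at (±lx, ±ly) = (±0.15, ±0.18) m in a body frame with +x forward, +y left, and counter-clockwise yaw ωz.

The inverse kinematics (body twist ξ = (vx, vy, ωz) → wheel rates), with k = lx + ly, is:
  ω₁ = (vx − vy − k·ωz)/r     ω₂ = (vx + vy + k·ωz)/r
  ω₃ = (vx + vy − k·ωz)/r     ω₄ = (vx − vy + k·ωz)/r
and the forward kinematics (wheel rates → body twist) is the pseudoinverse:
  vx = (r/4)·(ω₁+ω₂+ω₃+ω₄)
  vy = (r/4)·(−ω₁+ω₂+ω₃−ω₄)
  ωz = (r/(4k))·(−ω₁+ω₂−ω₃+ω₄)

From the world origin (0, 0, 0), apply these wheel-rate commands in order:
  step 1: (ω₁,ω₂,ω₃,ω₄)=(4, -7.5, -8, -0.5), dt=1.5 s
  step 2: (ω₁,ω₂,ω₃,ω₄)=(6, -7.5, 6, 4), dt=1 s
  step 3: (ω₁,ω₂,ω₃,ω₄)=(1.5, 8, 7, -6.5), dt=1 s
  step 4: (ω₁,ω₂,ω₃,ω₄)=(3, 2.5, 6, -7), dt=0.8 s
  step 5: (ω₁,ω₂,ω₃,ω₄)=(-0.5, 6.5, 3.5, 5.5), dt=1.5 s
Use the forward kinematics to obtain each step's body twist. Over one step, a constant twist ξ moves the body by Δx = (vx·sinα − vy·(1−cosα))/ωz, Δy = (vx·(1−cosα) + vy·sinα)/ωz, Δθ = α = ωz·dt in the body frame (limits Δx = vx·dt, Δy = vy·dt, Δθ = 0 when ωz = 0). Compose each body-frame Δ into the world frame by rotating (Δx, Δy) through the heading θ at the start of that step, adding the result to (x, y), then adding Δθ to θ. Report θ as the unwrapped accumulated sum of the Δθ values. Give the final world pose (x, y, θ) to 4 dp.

step 1: ξ=(vx,vy,ωz)=(-0.2400, -0.3800, -0.2424), dt=1.5 → body Δ=(-0.4546, -0.4928, -0.3636) → world pose (-0.4546, -0.4928, -0.3636)
step 2: ξ=(vx,vy,ωz)=(0.1700, -0.2300, -0.9394), dt=1.0 → body Δ=(0.0458, -0.2718, -0.9394) → world pose (-0.5085, -0.7631, -1.3030)
step 3: ξ=(vx,vy,ωz)=(0.2000, 0.4000, -0.4242), dt=1.0 → body Δ=(0.2776, 0.3463, -0.4242) → world pose (-0.1011, -0.9392, -1.7273)
step 4: ξ=(vx,vy,ωz)=(0.0900, 0.2500, -0.8182), dt=0.8 → body Δ=(0.1301, 0.1633, -0.6545) → world pose (0.0399, -1.0932, -2.3818)
step 5: ξ=(vx,vy,ωz)=(0.3000, 0.1000, 0.5455), dt=1.5 → body Δ=(0.3434, 0.3079, 0.8182) → world pose (0.0030, -1.5529, -1.5636)

(0.0030, -1.5529, -1.5636)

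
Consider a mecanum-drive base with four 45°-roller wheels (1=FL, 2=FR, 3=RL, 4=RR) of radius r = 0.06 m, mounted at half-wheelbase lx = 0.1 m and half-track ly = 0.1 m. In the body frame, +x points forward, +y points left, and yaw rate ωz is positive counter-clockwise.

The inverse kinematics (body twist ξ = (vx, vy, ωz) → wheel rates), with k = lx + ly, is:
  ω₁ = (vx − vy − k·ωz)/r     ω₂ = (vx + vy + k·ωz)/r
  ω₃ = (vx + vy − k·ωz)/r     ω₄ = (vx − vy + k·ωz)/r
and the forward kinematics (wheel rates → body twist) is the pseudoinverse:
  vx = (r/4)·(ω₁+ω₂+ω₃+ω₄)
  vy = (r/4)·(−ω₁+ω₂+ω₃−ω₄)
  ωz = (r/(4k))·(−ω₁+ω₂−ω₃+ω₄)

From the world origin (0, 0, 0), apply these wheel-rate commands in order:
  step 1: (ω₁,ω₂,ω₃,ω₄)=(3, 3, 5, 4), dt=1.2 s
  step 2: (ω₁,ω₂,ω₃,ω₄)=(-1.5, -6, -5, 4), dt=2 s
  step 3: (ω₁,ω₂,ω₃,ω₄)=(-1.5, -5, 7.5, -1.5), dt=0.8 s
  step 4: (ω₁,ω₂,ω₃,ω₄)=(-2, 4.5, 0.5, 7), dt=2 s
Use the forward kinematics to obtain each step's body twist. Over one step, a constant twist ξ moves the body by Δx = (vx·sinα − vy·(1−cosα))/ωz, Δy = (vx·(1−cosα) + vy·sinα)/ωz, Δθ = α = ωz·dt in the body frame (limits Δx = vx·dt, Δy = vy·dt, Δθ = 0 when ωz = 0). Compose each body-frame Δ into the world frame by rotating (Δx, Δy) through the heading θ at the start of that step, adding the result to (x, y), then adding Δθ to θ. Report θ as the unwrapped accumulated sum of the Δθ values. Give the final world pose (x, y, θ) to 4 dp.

step 1: ξ=(vx,vy,ωz)=(0.2250, 0.0150, -0.0750), dt=1.2 → body Δ=(0.2704, 0.0058, -0.0900) → world pose (0.2704, 0.0058, -0.0900)
step 2: ξ=(vx,vy,ωz)=(-0.1275, -0.2025, 0.3375), dt=2.0 → body Δ=(-0.1045, -0.4578, 0.6750) → world pose (0.1252, -0.4407, 0.5850)
step 3: ξ=(vx,vy,ωz)=(-0.0075, 0.0825, -0.9375), dt=0.8 → body Δ=(0.0182, 0.0621, -0.7500) → world pose (0.1061, -0.3789, -0.1650)
step 4: ξ=(vx,vy,ωz)=(0.1500, 0.0000, 0.9750), dt=2.0 → body Δ=(0.1429, 0.2108, 1.9500) → world pose (0.2817, -0.1944, 1.7850)

(0.2817, -0.1944, 1.7850)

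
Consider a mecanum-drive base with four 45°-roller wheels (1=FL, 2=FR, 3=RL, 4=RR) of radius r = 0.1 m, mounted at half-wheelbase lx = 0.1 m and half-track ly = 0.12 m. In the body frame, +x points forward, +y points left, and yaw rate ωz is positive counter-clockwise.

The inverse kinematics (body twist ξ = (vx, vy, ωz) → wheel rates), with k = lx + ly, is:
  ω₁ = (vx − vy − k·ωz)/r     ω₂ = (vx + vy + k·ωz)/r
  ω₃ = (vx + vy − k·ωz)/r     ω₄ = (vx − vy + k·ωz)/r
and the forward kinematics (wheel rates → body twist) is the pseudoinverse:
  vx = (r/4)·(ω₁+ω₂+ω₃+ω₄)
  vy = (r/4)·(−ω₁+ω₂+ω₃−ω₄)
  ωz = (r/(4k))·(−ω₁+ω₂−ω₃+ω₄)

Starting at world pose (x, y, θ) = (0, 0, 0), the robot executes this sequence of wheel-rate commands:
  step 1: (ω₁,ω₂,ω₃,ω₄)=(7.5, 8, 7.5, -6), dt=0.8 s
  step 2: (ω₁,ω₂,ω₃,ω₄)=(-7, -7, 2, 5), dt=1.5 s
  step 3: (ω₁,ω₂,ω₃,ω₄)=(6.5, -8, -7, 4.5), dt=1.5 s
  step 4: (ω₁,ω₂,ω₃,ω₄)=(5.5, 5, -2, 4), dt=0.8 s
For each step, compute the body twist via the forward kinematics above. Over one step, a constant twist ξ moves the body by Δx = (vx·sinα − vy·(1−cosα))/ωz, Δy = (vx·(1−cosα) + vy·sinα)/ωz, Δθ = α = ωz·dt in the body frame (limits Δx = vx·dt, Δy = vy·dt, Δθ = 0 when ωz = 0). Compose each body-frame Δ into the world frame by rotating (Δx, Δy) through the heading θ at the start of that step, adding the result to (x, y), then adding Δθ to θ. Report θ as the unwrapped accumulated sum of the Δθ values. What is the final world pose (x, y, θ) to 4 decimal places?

step 1: ξ=(vx,vy,ωz)=(0.4250, 0.3500, -1.4773), dt=0.8 → body Δ=(0.4133, 0.0406, -1.1818) → world pose (0.4133, 0.0406, -1.1818)
step 2: ξ=(vx,vy,ωz)=(-0.1750, -0.0750, 0.3409), dt=1.5 → body Δ=(-0.2231, -0.1733, 0.5114) → world pose (0.1683, 0.1813, -0.6705)
step 3: ξ=(vx,vy,ωz)=(-0.1000, -0.6500, -0.3409), dt=1.5 → body Δ=(-0.3875, -0.8955, -0.5114) → world pose (-0.6917, -0.2796, -1.1818)
step 4: ξ=(vx,vy,ωz)=(0.3125, -0.1625, 0.6250), dt=0.8 → body Δ=(0.2715, -0.0634, 0.5000) → world pose (-0.6474, -0.5550, -0.6818)

(-0.6474, -0.5550, -0.6818)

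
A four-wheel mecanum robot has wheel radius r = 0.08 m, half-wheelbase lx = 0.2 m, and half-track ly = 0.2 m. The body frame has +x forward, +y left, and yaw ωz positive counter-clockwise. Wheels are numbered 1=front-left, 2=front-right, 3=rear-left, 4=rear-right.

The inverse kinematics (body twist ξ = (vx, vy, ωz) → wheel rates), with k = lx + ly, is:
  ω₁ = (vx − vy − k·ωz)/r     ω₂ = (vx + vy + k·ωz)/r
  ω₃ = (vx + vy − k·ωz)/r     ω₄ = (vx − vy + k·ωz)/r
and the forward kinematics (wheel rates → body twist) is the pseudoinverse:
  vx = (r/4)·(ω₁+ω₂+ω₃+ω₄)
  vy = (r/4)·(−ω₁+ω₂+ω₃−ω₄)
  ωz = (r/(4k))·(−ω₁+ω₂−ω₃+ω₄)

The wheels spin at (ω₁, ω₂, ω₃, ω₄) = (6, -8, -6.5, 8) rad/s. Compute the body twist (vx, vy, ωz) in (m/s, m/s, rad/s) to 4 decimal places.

(-0.0100, -0.5700, 0.0250)

k = lx + ly = 0.2 + 0.2 = 0.4000
ω₁+ω₂+ω₃+ω₄ = -0.5000  →  vx = (0.08/4)·-0.5000 = -0.0100
−ω₁+ω₂+ω₃−ω₄ = -28.5000  →  vy = (0.08/4)·-28.5000 = -0.5700
−ω₁+ω₂−ω₃+ω₄ = 0.5000  →  ωz = (0.08/1.6000)·0.5000 = 0.0250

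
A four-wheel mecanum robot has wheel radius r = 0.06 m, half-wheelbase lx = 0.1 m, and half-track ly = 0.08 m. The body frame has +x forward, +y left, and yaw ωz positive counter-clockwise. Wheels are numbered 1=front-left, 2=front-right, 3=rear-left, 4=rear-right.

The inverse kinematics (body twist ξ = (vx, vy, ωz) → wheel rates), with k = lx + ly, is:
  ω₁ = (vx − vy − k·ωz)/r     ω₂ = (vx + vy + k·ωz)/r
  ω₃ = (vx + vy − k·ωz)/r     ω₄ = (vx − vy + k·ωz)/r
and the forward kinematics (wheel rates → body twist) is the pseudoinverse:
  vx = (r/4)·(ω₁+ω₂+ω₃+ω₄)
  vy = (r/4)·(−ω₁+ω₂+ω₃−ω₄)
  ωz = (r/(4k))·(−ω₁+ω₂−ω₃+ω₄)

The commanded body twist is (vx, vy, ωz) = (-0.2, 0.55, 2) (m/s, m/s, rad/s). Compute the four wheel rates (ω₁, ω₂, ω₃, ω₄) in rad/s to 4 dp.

k = lx + ly = 0.1 + 0.08 = 0.1800;  k·ωz = 0.1800·2 = 0.3600
ω₁ (FL) = (vx − vy − k·ωz)/r = -1.1100/0.06 = -18.5000
ω₂ (FR) = (vx + vy + k·ωz)/r = 0.7100/0.06 = 11.8333
ω₃ (RL) = (vx + vy − k·ωz)/r = -0.0100/0.06 = -0.1667
ω₄ (RR) = (vx − vy + k·ωz)/r = -0.3900/0.06 = -6.5000

(-18.5000, 11.8333, -0.1667, -6.5000)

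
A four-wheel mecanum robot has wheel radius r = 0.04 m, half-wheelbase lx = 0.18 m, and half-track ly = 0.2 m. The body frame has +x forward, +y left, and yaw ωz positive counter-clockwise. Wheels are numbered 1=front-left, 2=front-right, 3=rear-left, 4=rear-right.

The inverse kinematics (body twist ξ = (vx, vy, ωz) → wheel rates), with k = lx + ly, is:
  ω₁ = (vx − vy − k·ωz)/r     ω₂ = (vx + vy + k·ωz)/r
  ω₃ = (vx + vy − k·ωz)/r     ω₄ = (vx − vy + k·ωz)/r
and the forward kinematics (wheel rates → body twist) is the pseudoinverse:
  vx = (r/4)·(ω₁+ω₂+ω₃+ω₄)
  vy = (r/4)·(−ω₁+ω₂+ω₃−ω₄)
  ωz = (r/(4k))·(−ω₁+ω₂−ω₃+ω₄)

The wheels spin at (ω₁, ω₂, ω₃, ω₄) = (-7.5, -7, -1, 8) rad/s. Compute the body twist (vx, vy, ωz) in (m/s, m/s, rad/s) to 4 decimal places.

(-0.0750, -0.0850, 0.2500)

k = lx + ly = 0.18 + 0.2 = 0.3800
ω₁+ω₂+ω₃+ω₄ = -7.5000  →  vx = (0.04/4)·-7.5000 = -0.0750
−ω₁+ω₂+ω₃−ω₄ = -8.5000  →  vy = (0.04/4)·-8.5000 = -0.0850
−ω₁+ω₂−ω₃+ω₄ = 9.5000  →  ωz = (0.04/1.5200)·9.5000 = 0.2500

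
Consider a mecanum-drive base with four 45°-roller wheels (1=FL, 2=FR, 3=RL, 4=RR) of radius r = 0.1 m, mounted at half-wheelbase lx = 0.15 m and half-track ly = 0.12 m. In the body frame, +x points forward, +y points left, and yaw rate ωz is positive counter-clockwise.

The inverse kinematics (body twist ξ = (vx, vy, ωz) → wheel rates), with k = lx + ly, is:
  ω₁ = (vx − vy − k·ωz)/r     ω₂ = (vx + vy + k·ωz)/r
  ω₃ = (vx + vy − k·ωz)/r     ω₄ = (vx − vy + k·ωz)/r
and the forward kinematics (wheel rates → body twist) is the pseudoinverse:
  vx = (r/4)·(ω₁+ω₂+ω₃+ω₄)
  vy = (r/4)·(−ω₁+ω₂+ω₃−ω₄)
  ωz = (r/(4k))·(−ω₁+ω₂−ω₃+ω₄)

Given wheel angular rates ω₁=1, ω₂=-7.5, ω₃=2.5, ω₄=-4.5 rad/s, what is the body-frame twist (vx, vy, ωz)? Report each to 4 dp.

(-0.2125, -0.0375, -1.4352)

k = lx + ly = 0.15 + 0.12 = 0.2700
ω₁+ω₂+ω₃+ω₄ = -8.5000  →  vx = (0.1/4)·-8.5000 = -0.2125
−ω₁+ω₂+ω₃−ω₄ = -1.5000  →  vy = (0.1/4)·-1.5000 = -0.0375
−ω₁+ω₂−ω₃+ω₄ = -15.5000  →  ωz = (0.1/1.0800)·-15.5000 = -1.4352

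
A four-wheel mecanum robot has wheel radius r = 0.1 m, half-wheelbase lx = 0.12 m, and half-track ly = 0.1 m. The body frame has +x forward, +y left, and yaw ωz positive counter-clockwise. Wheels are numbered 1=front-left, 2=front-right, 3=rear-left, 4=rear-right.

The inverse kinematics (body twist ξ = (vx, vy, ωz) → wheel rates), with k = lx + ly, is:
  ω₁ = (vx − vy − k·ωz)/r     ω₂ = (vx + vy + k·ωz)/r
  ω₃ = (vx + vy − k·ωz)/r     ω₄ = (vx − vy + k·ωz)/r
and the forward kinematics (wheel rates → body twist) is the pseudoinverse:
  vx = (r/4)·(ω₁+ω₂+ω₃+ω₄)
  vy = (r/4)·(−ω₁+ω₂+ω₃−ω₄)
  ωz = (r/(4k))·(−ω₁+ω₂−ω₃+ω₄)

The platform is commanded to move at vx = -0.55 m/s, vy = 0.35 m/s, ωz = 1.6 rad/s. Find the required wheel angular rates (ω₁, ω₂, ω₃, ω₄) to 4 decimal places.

k = lx + ly = 0.12 + 0.1 = 0.2200;  k·ωz = 0.2200·1.6 = 0.3520
ω₁ (FL) = (vx − vy − k·ωz)/r = -1.2520/0.1 = -12.5200
ω₂ (FR) = (vx + vy + k·ωz)/r = 0.1520/0.1 = 1.5200
ω₃ (RL) = (vx + vy − k·ωz)/r = -0.5520/0.1 = -5.5200
ω₄ (RR) = (vx − vy + k·ωz)/r = -0.5480/0.1 = -5.4800

(-12.5200, 1.5200, -5.5200, -5.4800)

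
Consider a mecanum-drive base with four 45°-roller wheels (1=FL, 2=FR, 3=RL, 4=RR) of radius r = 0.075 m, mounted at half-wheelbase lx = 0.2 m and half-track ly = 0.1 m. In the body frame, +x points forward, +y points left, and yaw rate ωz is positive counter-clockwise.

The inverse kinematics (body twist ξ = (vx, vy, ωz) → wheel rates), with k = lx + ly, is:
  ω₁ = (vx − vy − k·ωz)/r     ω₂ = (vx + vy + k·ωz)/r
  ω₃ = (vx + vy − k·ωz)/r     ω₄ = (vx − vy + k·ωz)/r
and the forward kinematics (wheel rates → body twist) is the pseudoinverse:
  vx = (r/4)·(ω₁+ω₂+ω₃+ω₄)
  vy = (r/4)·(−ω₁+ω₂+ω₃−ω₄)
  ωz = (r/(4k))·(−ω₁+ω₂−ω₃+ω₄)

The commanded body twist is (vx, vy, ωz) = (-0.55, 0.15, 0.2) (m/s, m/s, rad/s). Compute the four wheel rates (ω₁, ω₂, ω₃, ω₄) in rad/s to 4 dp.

k = lx + ly = 0.2 + 0.1 = 0.3000;  k·ωz = 0.3000·0.2 = 0.0600
ω₁ (FL) = (vx − vy − k·ωz)/r = -0.7600/0.075 = -10.1333
ω₂ (FR) = (vx + vy + k·ωz)/r = -0.3400/0.075 = -4.5333
ω₃ (RL) = (vx + vy − k·ωz)/r = -0.4600/0.075 = -6.1333
ω₄ (RR) = (vx − vy + k·ωz)/r = -0.6400/0.075 = -8.5333

(-10.1333, -4.5333, -6.1333, -8.5333)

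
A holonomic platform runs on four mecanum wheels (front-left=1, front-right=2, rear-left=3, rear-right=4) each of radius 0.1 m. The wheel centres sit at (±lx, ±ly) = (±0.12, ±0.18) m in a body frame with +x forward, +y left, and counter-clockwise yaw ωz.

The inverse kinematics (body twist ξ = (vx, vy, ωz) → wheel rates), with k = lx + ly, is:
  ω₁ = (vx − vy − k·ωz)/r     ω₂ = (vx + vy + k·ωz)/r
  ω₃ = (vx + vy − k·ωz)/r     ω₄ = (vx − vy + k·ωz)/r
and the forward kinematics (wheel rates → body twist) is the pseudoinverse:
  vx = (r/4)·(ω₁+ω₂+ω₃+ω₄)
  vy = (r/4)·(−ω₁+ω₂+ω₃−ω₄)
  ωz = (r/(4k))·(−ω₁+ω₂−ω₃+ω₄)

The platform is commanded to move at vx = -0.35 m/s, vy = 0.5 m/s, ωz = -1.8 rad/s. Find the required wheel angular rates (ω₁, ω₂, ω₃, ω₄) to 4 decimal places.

k = lx + ly = 0.12 + 0.18 = 0.3000;  k·ωz = 0.3000·-1.8 = -0.5400
ω₁ (FL) = (vx − vy − k·ωz)/r = -0.3100/0.1 = -3.1000
ω₂ (FR) = (vx + vy + k·ωz)/r = -0.3900/0.1 = -3.9000
ω₃ (RL) = (vx + vy − k·ωz)/r = 0.6900/0.1 = 6.9000
ω₄ (RR) = (vx − vy + k·ωz)/r = -1.3900/0.1 = -13.9000

(-3.1000, -3.9000, 6.9000, -13.9000)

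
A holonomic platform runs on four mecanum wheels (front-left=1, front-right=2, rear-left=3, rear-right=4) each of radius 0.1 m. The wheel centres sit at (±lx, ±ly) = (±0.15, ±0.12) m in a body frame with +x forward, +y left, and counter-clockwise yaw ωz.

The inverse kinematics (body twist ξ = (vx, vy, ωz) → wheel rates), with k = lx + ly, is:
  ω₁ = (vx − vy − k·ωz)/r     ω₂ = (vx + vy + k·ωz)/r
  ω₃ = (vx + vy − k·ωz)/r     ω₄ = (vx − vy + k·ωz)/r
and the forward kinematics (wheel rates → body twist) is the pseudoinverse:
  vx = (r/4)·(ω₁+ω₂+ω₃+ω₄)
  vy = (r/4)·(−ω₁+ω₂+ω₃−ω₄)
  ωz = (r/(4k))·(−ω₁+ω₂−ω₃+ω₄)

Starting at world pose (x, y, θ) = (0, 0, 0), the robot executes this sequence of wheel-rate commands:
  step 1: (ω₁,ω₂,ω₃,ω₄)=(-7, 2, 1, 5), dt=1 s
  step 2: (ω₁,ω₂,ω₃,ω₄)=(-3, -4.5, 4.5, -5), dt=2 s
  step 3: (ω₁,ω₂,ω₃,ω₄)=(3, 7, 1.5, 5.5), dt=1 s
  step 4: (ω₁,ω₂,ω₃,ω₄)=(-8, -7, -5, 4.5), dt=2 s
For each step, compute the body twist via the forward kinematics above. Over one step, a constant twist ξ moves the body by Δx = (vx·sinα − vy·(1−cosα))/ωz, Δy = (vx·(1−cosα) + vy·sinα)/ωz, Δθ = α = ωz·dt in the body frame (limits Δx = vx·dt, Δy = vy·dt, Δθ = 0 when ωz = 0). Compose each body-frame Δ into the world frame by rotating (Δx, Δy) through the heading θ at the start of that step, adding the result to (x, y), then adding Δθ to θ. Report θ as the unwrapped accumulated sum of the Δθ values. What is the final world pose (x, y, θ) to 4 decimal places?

step 1: ξ=(vx,vy,ωz)=(0.0250, 0.1250, 1.2037), dt=1.0 → body Δ=(-0.0472, 0.1102, 1.2037) → world pose (-0.0472, 0.1102, 1.2037)
step 2: ξ=(vx,vy,ωz)=(-0.2000, 0.2000, -1.0185), dt=2.0 → body Δ=(0.1092, 0.4600, -2.0370) → world pose (-0.4374, 0.3773, -0.8333)
step 3: ξ=(vx,vy,ωz)=(0.4250, 0.0000, 0.7407), dt=1.0 → body Δ=(0.3872, 0.1503, 0.7407) → world pose (-0.0657, 0.1918, -0.0926)
step 4: ξ=(vx,vy,ωz)=(-0.3875, -0.2125, 0.9722), dt=2.0 → body Δ=(-0.0727, -0.7475, 1.9444) → world pose (-0.2073, -0.5458, 1.8519)

(-0.2073, -0.5458, 1.8519)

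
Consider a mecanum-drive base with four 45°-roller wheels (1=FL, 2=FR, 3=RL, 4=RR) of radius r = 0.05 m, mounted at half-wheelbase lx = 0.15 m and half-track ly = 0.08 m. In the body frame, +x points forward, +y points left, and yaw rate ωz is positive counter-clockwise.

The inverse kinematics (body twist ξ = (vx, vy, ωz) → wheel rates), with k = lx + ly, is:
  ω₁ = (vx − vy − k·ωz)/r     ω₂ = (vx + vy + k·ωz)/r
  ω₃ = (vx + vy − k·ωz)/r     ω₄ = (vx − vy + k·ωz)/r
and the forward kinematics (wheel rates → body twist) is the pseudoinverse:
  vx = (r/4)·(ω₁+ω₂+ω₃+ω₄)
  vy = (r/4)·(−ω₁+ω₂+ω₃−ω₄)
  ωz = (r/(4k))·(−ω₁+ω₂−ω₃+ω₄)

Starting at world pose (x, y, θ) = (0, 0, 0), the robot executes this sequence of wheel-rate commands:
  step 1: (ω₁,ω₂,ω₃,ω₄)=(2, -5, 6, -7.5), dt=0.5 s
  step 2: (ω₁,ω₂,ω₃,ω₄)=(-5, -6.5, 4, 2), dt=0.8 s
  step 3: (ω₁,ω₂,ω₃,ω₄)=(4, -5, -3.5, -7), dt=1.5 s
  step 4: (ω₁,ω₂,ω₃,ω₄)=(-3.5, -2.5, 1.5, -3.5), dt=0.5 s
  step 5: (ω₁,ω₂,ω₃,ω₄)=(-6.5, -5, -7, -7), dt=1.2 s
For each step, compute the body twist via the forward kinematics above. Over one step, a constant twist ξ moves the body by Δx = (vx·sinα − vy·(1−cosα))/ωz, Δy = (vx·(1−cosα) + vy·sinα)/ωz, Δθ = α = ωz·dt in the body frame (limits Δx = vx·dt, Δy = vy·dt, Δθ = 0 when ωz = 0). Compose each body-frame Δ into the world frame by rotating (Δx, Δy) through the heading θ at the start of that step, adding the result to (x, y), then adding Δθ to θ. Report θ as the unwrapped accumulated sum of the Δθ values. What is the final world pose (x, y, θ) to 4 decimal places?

(-0.0693, 0.6519, -1.7391)

step 1: ξ=(vx,vy,ωz)=(-0.0562, 0.0813, -1.1141), dt=0.5 → body Δ=(-0.0157, 0.0462, -0.5571) → world pose (-0.0157, 0.0462, -0.5571)
step 2: ξ=(vx,vy,ωz)=(-0.0688, 0.0062, -0.1902), dt=0.8 → body Δ=(-0.0544, 0.0092, -0.1522) → world pose (-0.0570, 0.0827, -0.7092)
step 3: ξ=(vx,vy,ωz)=(-0.1438, -0.0688, -0.6793), dt=1.5 → body Δ=(-0.2283, 0.0145, -1.0190) → world pose (-0.2209, 0.2424, -1.7283)
step 4: ξ=(vx,vy,ωz)=(-0.1000, 0.0750, -0.2174), dt=0.5 → body Δ=(-0.0479, 0.0401, -0.1087) → world pose (-0.1737, 0.2834, -1.8370)
step 5: ξ=(vx,vy,ωz)=(-0.3188, 0.0188, 0.0815), dt=1.2 → body Δ=(-0.3830, 0.0038, 0.0978) → world pose (-0.0693, 0.6519, -1.7391)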